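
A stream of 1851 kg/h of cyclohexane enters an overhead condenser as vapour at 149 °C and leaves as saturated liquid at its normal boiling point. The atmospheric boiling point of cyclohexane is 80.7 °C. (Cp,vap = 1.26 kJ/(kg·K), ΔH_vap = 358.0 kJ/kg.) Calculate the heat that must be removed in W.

Q_c = 228000 W

vapour 149→80.7 °C: -86.058 kJ/kg
condensation at 80.7 °C: -358 kJ/kg
Δh = -86.058 + -358 = -444.06 kJ/kg
Q = ṁ·Δh = 1851 kg/h × -444.06 kJ/kg = -821950 kJ/h
|Q| = 228.32 kW = 228320 W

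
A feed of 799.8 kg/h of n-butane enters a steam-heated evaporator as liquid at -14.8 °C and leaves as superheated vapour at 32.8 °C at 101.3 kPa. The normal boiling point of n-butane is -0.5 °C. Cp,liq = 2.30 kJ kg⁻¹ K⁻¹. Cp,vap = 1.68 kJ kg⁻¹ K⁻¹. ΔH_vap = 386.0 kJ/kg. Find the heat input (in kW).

liquid -14.8→-0.5 °C: 32.89 kJ/kg
vaporisation at -0.5 °C: 386 kJ/kg
vapour -0.5→32.8 °C: 55.944 kJ/kg
Δh = 32.89 + 386 + 55.944 = 474.83 kJ/kg
Q = ṁ·Δh = 799.8 kg/h × 474.83 kJ/kg = 379770 kJ/h
|Q| = 105.49 kW

Q = 105 kW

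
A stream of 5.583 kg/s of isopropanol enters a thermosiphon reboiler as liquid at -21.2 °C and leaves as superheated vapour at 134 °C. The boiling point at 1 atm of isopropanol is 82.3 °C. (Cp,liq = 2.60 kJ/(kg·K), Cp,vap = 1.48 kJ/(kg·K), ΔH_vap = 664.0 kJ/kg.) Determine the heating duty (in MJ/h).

Q = 20300 MJ/h

liquid -21.2→82.3 °C: 269.1 kJ/kg
vaporisation at 82.3 °C: 664 kJ/kg
vapour 82.3→134 °C: 76.516 kJ/kg
Δh = 269.1 + 664 + 76.516 = 1009.6 kJ/kg
Q = ṁ·Δh = 5.583 kg/s × 1009.6 kJ/kg = 5636.7 kJ/s
|Q| = 5636.7 kW = 20292 MJ/h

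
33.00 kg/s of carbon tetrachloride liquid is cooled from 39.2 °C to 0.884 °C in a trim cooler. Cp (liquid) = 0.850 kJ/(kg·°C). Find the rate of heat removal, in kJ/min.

Q_c = 64500 kJ/min

Q = ṁ·Cp·ΔT = 33.00 × 0.850 × (0.884 − 39.2) = -1074.8 kJ/s
Cooling duty = 64486 kJ/min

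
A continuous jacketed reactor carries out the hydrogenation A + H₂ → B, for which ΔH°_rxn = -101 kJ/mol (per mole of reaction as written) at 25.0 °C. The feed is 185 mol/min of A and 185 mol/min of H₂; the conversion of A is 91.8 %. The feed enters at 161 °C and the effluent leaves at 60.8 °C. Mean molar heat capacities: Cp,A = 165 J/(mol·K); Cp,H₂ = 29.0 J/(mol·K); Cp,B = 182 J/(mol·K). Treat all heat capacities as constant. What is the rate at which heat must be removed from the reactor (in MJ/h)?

Q_out = 1250 MJ/h

Extent of reaction ξ = 0.918 × 185 = 169.83 mol/min
Reaction term: ξ·ΔH°_rxn = 169.83 × -101 = -17153 kJ/min
Sensible, feed 161→25 °C: -4881 kJ/min
Outlet flows (mol/min): A 15.17, H₂ 15.17, B 169.83
Sensible, products 25→60.8 °C: 1211.9 kJ/min
Q = ΔH = -20822 kJ/min = -347.03 kW
Heat removed = 1249.3 MJ/h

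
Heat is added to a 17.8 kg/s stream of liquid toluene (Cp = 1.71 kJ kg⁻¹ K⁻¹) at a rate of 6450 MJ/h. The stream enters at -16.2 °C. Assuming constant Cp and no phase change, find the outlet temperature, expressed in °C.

Q = 6450 MJ/h = 1791.7 kJ/s
ΔT = Q/(ṁ·Cp) = 1791.7/(17.8×1.71) = 58.863 K
T_out = -16.2 + 58.863 = 42.663 °C

T_out = 42.7 °C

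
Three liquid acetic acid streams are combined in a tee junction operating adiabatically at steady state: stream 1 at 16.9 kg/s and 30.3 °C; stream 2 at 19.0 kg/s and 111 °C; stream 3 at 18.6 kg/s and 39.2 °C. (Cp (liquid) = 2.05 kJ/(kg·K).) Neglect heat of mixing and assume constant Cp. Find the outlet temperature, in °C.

No heat crosses the boundary, so H_out = H_in.
Σ ṁᵢCp,ᵢTᵢ = 16.9×2.05×30.3 + 19.0×2.05×111 + 18.6×2.05×39.2 = 6867.9
Σ ṁᵢCp,ᵢ = 16.9×2.05 + 19.0×2.05 + 18.6×2.05 = 111.72
T_out = 6867.9 / 111.72 = 61.471 °C

T_out = 61.5 °C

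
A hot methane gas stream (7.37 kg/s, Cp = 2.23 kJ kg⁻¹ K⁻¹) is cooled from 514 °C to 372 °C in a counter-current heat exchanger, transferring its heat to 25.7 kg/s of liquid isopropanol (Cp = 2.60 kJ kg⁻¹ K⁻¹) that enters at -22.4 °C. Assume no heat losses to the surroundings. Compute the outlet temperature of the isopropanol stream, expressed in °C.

Heat released by hot stream: Q = 7.37 × 2.23 × (514 − 372) = 2333.8 kJ/s
Energy balance on cold side (adiabatic exchanger): Q = ṁ_c·Cp_c·(T_c,out − T_c,in)
T_c,out = -22.4 + 2333.8/(25.7 × 2.60) = 12.526 °C

T_c,out = 12.5 °C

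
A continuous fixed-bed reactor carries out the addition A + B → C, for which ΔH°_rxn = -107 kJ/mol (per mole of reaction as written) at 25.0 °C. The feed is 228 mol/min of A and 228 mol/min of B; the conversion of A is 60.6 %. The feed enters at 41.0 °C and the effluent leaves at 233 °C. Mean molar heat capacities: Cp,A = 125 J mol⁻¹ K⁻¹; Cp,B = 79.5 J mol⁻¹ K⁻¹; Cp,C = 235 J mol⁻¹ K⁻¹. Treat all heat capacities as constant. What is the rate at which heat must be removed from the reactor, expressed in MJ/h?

Extent of reaction ξ = 0.606 × 228 = 138.17 mol/min
Reaction term: ξ·ΔH°_rxn = 138.17 × -107 = -14784 kJ/min
Sensible, feed 41.0→25 °C: -746.02 kJ/min
Outlet flows (mol/min): A 89.832, B 89.832, C 138.17
Sensible, products 25→233 °C: 10575 kJ/min
Q = ΔH = -4955.2 kJ/min = -82.587 kW
Heat removed = 297.31 MJ/h

Q_out = 297 MJ/h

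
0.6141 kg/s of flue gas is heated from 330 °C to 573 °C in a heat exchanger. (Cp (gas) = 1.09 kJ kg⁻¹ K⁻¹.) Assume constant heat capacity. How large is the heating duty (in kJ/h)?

Q = ṁ·Cp·ΔT = 0.6141 × 1.09 × (573 − 330) = 162.66 kJ/s
Heating duty = 585560 kJ/h

Q = 586000 kJ/h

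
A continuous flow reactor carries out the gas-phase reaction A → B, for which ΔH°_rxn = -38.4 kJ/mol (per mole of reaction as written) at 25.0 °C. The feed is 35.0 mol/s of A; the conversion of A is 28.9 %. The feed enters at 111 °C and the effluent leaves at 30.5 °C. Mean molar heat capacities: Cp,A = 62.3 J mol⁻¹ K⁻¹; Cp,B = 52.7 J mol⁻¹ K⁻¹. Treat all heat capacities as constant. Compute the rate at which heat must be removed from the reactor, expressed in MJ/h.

Extent of reaction ξ = 0.289 × 35.0 = 10.115 mol/s
Reaction term: ξ·ΔH°_rxn = 10.115 × -38.4 = -388.42 kJ/s
Sensible, feed 111→25 °C: -187.52 kJ/s
Outlet flows (mol/s): A 24.885, B 10.115
Sensible, products 25→30.5 °C: 11.459 kJ/s
Q = ΔH = -564.48 kJ/s = -564.48 kW
Heat removed = 2032.1 MJ/h

Q_out = 2030 MJ/h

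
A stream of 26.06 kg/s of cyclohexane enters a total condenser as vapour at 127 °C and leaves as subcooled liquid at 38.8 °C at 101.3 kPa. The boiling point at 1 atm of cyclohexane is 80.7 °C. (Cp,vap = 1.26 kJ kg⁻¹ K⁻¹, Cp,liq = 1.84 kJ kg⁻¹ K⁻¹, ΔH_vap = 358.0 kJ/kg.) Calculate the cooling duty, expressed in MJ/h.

vapour 127→80.7 °C: -58.338 kJ/kg
condensation at 80.7 °C: -358 kJ/kg
liquid 80.7→38.8 °C: -77.096 kJ/kg
Δh = -58.338 + -358 + -77.096 = -493.43 kJ/kg
Q = ṁ·Δh = 26.06 kg/s × -493.43 kJ/kg = -12859 kJ/s
|Q| = 12859 kW = 46292 MJ/h

Q_c = 46300 MJ/h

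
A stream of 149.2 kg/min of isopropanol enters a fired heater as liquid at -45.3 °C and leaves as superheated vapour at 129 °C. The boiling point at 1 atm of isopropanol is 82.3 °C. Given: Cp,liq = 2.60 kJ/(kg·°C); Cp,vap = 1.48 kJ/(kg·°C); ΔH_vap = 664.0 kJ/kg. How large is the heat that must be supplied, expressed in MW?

Q = 2.65 MW

liquid -45.3→82.3 °C: 331.76 kJ/kg
vaporisation at 82.3 °C: 664 kJ/kg
vapour 82.3→129 °C: 69.116 kJ/kg
Δh = 331.76 + 664 + 69.116 = 1064.9 kJ/kg
Q = ṁ·Δh = 149.2 kg/min × 1064.9 kJ/kg = 158880 kJ/min
|Q| = 2648 kW = 2.648 MW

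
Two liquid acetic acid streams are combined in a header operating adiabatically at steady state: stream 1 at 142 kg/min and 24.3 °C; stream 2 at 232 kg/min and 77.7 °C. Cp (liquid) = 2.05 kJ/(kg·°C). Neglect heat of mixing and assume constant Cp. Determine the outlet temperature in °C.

No heat crosses the boundary, so H_out = H_in.
T_out = Σ ṁᵢCp,ᵢTᵢ / Σ ṁᵢCp,ᵢ
      = 44028 / 766.7 = 57.425 °C

T_out = 57.4 °C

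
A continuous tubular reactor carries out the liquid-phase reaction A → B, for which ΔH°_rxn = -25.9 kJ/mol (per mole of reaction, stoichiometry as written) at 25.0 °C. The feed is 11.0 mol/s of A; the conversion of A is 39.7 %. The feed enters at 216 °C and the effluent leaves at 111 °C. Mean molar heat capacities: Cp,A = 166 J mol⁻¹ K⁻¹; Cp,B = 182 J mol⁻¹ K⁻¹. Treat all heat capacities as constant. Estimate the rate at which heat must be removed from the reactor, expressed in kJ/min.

Extent of reaction ξ = 0.397 × 11.0 = 4.367 mol/s
Reaction term: ξ·ΔH°_rxn = 4.367 × -25.9 = -113.11 kJ/s
Sensible, feed 216→25 °C: -348.77 kJ/s
Outlet flows (mol/s): A 6.633, B 4.367
Sensible, products 25→111 °C: 163.04 kJ/s
Q = ΔH = -298.83 kJ/s = -298.83 kW
Heat removed = 17930 kJ/min

Q_out = 17900 kJ/min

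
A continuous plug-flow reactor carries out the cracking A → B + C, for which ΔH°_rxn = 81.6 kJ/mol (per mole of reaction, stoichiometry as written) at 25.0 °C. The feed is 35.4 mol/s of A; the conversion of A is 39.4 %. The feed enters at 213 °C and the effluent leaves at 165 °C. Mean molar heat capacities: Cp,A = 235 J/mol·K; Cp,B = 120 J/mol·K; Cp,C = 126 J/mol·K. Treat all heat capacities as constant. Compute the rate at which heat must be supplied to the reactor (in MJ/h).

Extent of reaction ξ = 0.394 × 35.4 = 13.948 mol/s
Reaction term: ξ·ΔH°_rxn = 13.948 × 81.6 = 1138.1 kJ/s
Sensible, feed 213→25 °C: -1564 kJ/s
Outlet flows (mol/s): A 21.452, B 13.948, C 13.948
Sensible, products 25→165 °C: 1186.1 kJ/s
Q = ΔH = 760.29 kJ/s = 760.29 kW
Heat supplied = 2737 MJ/h

Q_in = 2740 MJ/h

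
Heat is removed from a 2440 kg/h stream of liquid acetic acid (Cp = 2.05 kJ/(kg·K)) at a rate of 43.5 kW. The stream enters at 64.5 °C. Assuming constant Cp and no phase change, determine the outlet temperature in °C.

Q = 43.5 kW = 156600 kJ/h
ΔT = Q/(ṁ·Cp) = 156600/(2440×2.05) = 31.307 K
T_out = 64.5 − 31.307 = 33.193 °C

T_out = 33.2 °C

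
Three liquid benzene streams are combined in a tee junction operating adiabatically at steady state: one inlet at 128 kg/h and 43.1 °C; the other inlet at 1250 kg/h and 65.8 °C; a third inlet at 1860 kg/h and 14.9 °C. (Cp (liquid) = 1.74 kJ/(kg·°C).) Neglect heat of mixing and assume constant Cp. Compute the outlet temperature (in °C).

T_out = 35.7 °C

Energy balance with Q = 0: Σ ṁᵢCp,ᵢ(T_out − Tᵢ) = 0
Σ ṁᵢCp,ᵢTᵢ = 128×1.74×43.1 + 1250×1.74×65.8 + 1860×1.74×14.9 = 200940
Σ ṁᵢCp,ᵢ = 128×1.74 + 1250×1.74 + 1860×1.74 = 5634.1
T_out = 200940 / 5634.1 = 35.664 °C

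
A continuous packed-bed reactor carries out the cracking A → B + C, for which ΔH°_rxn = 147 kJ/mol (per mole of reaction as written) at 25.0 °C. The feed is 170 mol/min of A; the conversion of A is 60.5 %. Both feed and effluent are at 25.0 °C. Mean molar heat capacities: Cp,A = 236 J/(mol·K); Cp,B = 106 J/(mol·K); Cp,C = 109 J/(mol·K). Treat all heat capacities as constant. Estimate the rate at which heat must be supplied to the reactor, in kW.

Extent of reaction ξ = 0.605 × 170 = 102.85 mol/min
Reaction term: ξ·ΔH°_rxn = 102.85 × 147 = 15119 kJ/min
Q = ΔH = 15119 kJ/min = 251.98 kW
Heat supplied = 251.98 kW

Q_in = 252 kW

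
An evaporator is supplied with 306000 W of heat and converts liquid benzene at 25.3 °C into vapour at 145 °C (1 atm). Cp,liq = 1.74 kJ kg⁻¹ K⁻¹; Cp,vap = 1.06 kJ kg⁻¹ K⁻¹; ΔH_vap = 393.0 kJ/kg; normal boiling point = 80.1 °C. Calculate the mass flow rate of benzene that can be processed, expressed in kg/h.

Δh = 1.74×(80.1−25.3) + 393.0 + 1.06×(145−80.1) = 557.15 kJ/kg
Q = 306000 W = 306 kJ/s = 1.1016e+06 kJ/h
ṁ = Q/Δh = 1.1016e+06 / 557.15 = 1977.2 kg/h

ṁ = 1980 kg/h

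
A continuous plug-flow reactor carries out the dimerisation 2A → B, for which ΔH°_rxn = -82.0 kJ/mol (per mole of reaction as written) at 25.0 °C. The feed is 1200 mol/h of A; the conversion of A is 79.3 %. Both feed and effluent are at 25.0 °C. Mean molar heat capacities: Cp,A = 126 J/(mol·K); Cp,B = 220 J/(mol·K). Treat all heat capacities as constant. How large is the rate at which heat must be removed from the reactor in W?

Extent of reaction ξ = 0.793 × 1200 / 2 = 475.8 mol/h
Reaction term: ξ·ΔH°_rxn = 475.8 × -82.0 = -39016 kJ/h
Q = ΔH = -39016 kJ/h = -10.838 kW
Heat removed = 10838 W

Q_out = 10800 W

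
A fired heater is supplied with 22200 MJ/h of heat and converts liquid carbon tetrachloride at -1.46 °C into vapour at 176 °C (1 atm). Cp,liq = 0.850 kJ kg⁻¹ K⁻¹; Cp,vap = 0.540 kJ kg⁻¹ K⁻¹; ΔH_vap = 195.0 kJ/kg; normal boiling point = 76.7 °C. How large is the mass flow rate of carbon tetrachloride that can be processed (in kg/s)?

Δh = 0.850×(76.7−-1.46) + 195.0 + 0.540×(176−76.7) = 315.06 kJ/kg
Q = 22200 MJ/h = 6166.7 kJ/s = 6166.7 kJ/s
ṁ = Q/Δh = 6166.7 / 315.06 = 19.573 kg/s

ṁ = 19.6 kg/s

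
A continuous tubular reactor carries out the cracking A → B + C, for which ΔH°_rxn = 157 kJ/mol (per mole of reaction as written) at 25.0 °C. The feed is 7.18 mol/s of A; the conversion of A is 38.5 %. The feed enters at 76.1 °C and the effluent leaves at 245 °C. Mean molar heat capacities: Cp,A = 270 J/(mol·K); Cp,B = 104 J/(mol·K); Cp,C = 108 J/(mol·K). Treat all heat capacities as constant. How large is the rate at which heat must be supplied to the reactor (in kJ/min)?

Extent of reaction ξ = 0.385 × 7.18 = 2.7643 mol/s
Reaction term: ξ·ΔH°_rxn = 2.7643 × 157 = 434 kJ/s
Sensible, feed 76.1→25 °C: -99.062 kJ/s
Outlet flows (mol/s): A 4.4157, B 2.7643, C 2.7643
Sensible, products 25→245 °C: 391.22 kJ/s
Q = ΔH = 726.15 kJ/s = 726.15 kW
Heat supplied = 43569 kJ/min

Q_in = 43600 kJ/min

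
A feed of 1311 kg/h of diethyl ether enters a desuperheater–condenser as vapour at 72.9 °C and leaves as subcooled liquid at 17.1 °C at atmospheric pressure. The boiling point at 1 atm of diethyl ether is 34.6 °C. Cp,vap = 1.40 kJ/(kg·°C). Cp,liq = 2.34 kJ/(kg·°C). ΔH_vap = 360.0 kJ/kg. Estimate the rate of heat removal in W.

Q_c = 166000 W

vapour 72.9→34.6 °C: -53.62 kJ/kg
condensation at 34.6 °C: -360 kJ/kg
liquid 34.6→17.1 °C: -40.95 kJ/kg
Δh = -53.62 + -360 + -40.95 = -454.57 kJ/kg
Q = ṁ·Δh = 1311 kg/h × -454.57 kJ/kg = -595940 kJ/h
|Q| = 165.54 kW = 165540 W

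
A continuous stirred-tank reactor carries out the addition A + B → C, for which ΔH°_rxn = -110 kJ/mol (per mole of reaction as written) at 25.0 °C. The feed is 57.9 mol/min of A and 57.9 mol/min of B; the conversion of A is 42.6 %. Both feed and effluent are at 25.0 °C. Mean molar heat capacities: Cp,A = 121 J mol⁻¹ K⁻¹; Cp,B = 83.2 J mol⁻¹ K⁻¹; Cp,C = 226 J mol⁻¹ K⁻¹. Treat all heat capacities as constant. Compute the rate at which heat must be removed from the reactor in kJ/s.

Q_out = 45.2 kJ/s

Extent of reaction ξ = 0.426 × 57.9 = 24.665 mol/min
Reaction term: ξ·ΔH°_rxn = 24.665 × -110 = -2713.2 kJ/min
Q = ΔH = -2713.2 kJ/min = -45.22 kW
Heat removed = 45.22 kJ/s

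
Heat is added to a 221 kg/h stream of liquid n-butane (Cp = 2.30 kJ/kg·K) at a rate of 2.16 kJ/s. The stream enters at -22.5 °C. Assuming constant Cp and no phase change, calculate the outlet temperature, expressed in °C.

T_out = -7.20 °C

Q = 2.16 kJ/s = 7776 kJ/h
ΔT = Q/(ṁ·Cp) = 7776/(221×2.30) = 15.298 K
T_out = -22.5 + 15.298 = -7.2019 °C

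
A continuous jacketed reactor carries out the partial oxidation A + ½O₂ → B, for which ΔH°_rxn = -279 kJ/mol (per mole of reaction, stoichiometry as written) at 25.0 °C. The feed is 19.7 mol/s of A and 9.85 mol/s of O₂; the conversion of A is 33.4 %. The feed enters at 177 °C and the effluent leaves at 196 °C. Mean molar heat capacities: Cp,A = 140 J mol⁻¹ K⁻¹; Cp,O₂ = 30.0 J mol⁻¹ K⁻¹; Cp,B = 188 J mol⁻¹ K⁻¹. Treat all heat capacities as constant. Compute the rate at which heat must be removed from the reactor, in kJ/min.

Extent of reaction ξ = 0.334 × 19.7 = 6.5798 mol/s
Reaction term: ξ·ΔH°_rxn = 6.5798 × -279 = -1835.8 kJ/s
Sensible, feed 177→25 °C: -464.13 kJ/s
Outlet flows (mol/s): A 13.12, O₂ 6.5601, B 6.5798
Sensible, products 25→196 °C: 559.28 kJ/s
Q = ΔH = -1740.6 kJ/s = -1740.6 kW
Heat removed = 104440 kJ/min

Q_out = 104000 kJ/min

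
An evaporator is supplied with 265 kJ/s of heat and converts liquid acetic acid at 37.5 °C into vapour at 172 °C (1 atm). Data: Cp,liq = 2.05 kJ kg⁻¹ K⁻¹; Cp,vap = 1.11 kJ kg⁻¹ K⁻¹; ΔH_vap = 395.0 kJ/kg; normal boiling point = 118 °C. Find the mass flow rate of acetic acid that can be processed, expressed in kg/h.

Δh = 2.05×(118−37.5) + 395.0 + 1.11×(172−118) = 619.97 kJ/kg
Q = 265 kJ/s = 265 kJ/s = 954000 kJ/h
ṁ = Q/Δh = 954000 / 619.97 = 1538.8 kg/h

ṁ = 1540 kg/h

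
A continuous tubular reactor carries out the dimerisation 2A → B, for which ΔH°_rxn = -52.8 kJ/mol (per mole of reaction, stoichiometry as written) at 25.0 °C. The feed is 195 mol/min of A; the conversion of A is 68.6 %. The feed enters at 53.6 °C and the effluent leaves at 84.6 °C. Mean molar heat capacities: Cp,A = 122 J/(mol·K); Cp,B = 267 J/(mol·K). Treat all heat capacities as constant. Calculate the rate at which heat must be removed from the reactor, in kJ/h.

Q_out = 162000 kJ/h

Extent of reaction ξ = 0.686 × 195 / 2 = 66.885 mol/min
Reaction term: ξ·ΔH°_rxn = 66.885 × -52.8 = -3531.5 kJ/min
Sensible, feed 53.6→25 °C: -680.39 kJ/min
Outlet flows (mol/min): A 61.23, B 66.885
Sensible, products 25→84.6 °C: 1509.6 kJ/min
Q = ΔH = -2702.4 kJ/min = -45.039 kW
Heat removed = 162140 kJ/h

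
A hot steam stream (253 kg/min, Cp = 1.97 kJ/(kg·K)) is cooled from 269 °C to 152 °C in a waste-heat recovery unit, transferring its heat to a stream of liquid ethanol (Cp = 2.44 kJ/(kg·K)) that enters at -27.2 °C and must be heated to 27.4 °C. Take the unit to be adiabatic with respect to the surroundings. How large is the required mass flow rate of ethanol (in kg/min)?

ṁ_c = 438 kg/min

Heat released by hot stream: Q = 253 × 1.97 × (269 − 152) = 58314 kJ/min
Energy balance on cold side (adiabatic exchanger): Q = ṁ_c·Cp_c·(T_c,out − T_c,in)
ṁ_c = 58314 / [2.44 × (27.4 − -27.2)] = 437.71 kg/min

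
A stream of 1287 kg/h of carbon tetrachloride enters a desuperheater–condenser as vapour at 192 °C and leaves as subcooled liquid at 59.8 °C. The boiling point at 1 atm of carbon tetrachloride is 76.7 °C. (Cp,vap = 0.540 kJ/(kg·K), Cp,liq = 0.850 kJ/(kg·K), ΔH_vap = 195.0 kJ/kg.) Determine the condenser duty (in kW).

Q_c = 97.1 kW

vapour 192→76.7 °C: -62.262 kJ/kg
condensation at 76.7 °C: -195 kJ/kg
liquid 76.7→59.8 °C: -14.365 kJ/kg
Δh = -62.262 + -195 + -14.365 = -271.63 kJ/kg
Q = ṁ·Δh = 1287 kg/h × -271.63 kJ/kg = -349580 kJ/h
|Q| = 97.107 kW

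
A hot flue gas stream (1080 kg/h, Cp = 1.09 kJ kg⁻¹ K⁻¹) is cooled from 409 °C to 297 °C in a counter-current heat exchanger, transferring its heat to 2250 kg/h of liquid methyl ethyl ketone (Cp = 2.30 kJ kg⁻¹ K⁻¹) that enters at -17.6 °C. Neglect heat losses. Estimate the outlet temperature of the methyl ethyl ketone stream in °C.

T_c,out = 7.88 °C

Heat released by hot stream: Q = 1080 × 1.09 × (409 − 297) = 131850 kJ/h
Energy balance on cold side (adiabatic exchanger): Q = ṁ_c·Cp_c·(T_c,out − T_c,in)
T_c,out = -17.6 + 131850/(2250 × 2.30) = 7.8776 °C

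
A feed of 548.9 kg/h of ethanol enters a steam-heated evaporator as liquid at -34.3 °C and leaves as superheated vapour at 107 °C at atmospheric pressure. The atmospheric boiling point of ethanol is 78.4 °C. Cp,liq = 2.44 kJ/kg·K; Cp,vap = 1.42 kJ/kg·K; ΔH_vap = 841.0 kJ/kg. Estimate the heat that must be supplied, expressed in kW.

Q = 176 kW

liquid -34.3→78.4 °C: 274.99 kJ/kg
vaporisation at 78.4 °C: 841 kJ/kg
vapour 78.4→107 °C: 40.612 kJ/kg
Δh = 274.99 + 841 + 40.612 = 1156.6 kJ/kg
Q = ṁ·Δh = 548.9 kg/h × 1156.6 kJ/kg = 634860 kJ/h
|Q| = 176.35 kW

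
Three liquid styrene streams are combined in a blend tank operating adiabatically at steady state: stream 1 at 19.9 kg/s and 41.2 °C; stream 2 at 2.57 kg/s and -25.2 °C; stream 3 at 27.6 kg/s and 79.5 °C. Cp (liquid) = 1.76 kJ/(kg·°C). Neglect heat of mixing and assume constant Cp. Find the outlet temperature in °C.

T_out = 58.9 °C

No heat crosses the boundary, so H_out = H_in.
Σ ṁᵢCp,ᵢTᵢ = 19.9×1.76×41.2 + 2.57×1.76×-25.2 + 27.6×1.76×79.5 = 5190.8
Σ ṁᵢCp,ᵢ = 19.9×1.76 + 2.57×1.76 + 27.6×1.76 = 88.123
T_out = 5190.8 / 88.123 = 58.904 °C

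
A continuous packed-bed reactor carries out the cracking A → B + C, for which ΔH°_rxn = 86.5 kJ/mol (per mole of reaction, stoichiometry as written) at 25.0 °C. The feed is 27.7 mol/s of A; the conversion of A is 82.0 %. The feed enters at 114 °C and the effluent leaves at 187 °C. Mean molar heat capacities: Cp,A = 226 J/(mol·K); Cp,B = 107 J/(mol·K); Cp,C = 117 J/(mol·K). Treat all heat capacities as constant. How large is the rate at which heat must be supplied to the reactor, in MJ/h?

Q_in = 8690 MJ/h

Extent of reaction ξ = 0.820 × 27.7 = 22.714 mol/s
Reaction term: ξ·ΔH°_rxn = 22.714 × 86.5 = 1964.8 kJ/s
Sensible, feed 114→25 °C: -557.16 kJ/s
Outlet flows (mol/s): A 4.986, B 22.714, C 22.714
Sensible, products 25→187 °C: 1006.8 kJ/s
Q = ΔH = 2414.4 kJ/s = 2414.4 kW
Heat supplied = 8691.8 MJ/h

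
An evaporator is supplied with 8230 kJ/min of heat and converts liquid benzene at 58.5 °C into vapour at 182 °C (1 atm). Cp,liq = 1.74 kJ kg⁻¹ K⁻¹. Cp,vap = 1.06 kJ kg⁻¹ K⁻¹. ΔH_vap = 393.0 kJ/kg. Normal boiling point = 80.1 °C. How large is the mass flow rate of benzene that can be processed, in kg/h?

Δh = 1.74×(80.1−58.5) + 393.0 + 1.06×(182−80.1) = 538.6 kJ/kg
Q = 8230 kJ/min = 137.17 kJ/s = 493800 kJ/h
ṁ = Q/Δh = 493800 / 538.6 = 916.82 kg/h

ṁ = 917 kg/h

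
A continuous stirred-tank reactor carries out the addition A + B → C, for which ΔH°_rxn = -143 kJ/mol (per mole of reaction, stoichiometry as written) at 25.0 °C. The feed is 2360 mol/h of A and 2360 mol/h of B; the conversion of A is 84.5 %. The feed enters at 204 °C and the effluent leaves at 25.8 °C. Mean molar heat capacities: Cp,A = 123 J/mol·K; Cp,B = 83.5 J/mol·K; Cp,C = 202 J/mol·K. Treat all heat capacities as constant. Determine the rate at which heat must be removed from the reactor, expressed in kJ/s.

Q_out = 103 kJ/s

Extent of reaction ξ = 0.845 × 2360 = 1994.2 mol/h
Reaction term: ξ·ΔH°_rxn = 1994.2 × -143 = -285170 kJ/h
Sensible, feed 204→25 °C: -87234 kJ/h
Outlet flows (mol/h): A 365.8, B 365.8, C 1994.2
Sensible, products 25→25.8 °C: 382.69 kJ/h
Q = ΔH = -372020 kJ/h = -103.34 kW
Heat removed = 103.34 kJ/s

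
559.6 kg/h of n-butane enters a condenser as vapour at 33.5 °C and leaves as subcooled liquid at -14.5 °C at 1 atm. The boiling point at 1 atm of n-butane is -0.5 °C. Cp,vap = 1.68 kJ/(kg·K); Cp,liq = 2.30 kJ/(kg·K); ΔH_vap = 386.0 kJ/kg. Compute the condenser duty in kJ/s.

vapour 33.5→-0.5 °C: -57.12 kJ/kg
condensation at -0.5 °C: -386 kJ/kg
liquid -0.5→-14.5 °C: -32.2 kJ/kg
Δh = -57.12 + -386 + -32.2 = -475.32 kJ/kg
Q = ṁ·Δh = 559.6 kg/h × -475.32 kJ/kg = -265990 kJ/h
|Q| = 73.886 kW

Q_c = 73.9 kJ/s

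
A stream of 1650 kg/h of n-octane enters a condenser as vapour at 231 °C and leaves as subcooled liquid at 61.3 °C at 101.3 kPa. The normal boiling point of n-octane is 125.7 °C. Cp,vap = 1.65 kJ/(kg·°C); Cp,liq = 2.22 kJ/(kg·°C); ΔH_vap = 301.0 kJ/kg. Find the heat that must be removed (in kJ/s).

Q_c = 283 kJ/s

vapour 231→125.7 °C: -173.74 kJ/kg
condensation at 125.7 °C: -301 kJ/kg
liquid 125.7→61.3 °C: -142.97 kJ/kg
Δh = -173.74 + -301 + -142.97 = -617.71 kJ/kg
Q = ṁ·Δh = 1650 kg/h × -617.71 kJ/kg = -1.0192e+06 kJ/h
|Q| = 283.12 kW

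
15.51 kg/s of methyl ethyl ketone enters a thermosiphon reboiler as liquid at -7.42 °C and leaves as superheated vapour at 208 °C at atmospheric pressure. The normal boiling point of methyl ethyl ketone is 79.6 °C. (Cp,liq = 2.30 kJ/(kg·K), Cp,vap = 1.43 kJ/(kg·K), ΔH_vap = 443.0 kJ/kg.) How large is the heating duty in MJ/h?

liquid -7.42→79.6 °C: 200.15 kJ/kg
vaporisation at 79.6 °C: 443 kJ/kg
vapour 79.6→208 °C: 183.61 kJ/kg
Δh = 200.15 + 443 + 183.61 = 826.76 kJ/kg
Q = ṁ·Δh = 15.51 kg/s × 826.76 kJ/kg = 12823 kJ/s
|Q| = 12823 kW = 46163 MJ/h

Q = 46200 MJ/h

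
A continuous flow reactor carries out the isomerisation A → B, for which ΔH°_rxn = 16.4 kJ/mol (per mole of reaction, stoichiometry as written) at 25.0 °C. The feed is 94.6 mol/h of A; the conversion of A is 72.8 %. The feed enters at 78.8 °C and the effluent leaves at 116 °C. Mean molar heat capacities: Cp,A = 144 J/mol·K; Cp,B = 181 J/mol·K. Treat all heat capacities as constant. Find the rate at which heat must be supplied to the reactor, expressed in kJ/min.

Q_in = 31.1 kJ/min

Extent of reaction ξ = 0.728 × 94.6 = 68.869 mol/h
Reaction term: ξ·ΔH°_rxn = 68.869 × 16.4 = 1129.4 kJ/h
Sensible, feed 78.8→25 °C: -732.89 kJ/h
Outlet flows (mol/h): A 25.731, B 68.869
Sensible, products 25→116 °C: 1471.5 kJ/h
Q = ΔH = 1868.1 kJ/h = 0.51891 kW
Heat supplied = 31.135 kJ/min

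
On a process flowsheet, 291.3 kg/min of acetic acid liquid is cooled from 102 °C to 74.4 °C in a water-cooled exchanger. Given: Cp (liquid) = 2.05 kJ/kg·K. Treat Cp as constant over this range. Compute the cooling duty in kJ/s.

Q = ṁ·Cp·ΔT = 291.3 × 2.05 × (74.4 − 102) = -16482 kJ/min
Converting: 16482 / 60 s = 274.7 kW

Q_c = 275 kJ/s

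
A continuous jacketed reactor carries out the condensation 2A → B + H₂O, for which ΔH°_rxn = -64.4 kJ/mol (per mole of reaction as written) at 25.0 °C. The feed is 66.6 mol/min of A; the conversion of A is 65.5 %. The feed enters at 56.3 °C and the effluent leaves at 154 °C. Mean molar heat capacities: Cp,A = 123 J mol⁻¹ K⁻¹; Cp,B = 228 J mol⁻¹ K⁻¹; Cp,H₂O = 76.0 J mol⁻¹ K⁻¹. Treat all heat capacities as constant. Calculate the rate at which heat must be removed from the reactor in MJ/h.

Q_out = 26.5 MJ/h

Extent of reaction ξ = 0.655 × 66.6 / 2 = 21.811 mol/min
Reaction term: ξ·ΔH°_rxn = 21.811 × -64.4 = -1404.7 kJ/min
Sensible, feed 56.3→25 °C: -256.4 kJ/min
Outlet flows (mol/min): A 22.977, B 21.811, H₂O 21.811
Sensible, products 25→154 °C: 1219.9 kJ/min
Q = ΔH = -441.13 kJ/min = -7.3521 kW
Heat removed = 26.468 MJ/h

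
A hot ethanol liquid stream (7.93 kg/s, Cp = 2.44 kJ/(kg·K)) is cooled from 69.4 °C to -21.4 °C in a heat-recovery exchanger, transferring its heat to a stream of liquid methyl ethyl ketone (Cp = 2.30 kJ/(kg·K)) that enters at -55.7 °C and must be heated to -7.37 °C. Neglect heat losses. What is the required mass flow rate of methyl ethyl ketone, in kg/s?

ṁ_c = 15.8 kg/s

Heat released by hot stream: Q = 7.93 × 2.44 × (69.4 − -21.4) = 1756.9 kJ/s
Energy balance on cold side (adiabatic exchanger): Q = ṁ_c·Cp_c·(T_c,out − T_c,in)
ṁ_c = 1756.9 / [2.30 × (-7.37 − -55.7)] = 15.805 kg/s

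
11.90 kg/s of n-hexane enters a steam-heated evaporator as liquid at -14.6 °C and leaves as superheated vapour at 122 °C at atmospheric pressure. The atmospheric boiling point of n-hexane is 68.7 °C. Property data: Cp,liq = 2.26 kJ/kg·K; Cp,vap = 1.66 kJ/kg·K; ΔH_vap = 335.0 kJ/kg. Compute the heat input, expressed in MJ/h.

Q = 26200 MJ/h

liquid -14.6→68.7 °C: 188.26 kJ/kg
vaporisation at 68.7 °C: 335 kJ/kg
vapour 68.7→122 °C: 88.478 kJ/kg
Δh = 188.26 + 335 + 88.478 = 611.74 kJ/kg
Q = ṁ·Δh = 11.90 kg/s × 611.74 kJ/kg = 7279.7 kJ/s
|Q| = 7279.7 kW = 26207 MJ/h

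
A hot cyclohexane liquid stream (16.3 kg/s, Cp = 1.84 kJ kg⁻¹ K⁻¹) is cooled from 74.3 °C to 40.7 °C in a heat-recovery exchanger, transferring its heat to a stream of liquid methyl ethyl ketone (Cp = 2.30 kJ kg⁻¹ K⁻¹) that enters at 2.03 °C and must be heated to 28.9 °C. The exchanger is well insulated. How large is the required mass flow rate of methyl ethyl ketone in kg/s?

Heat released by hot stream: Q = 16.3 × 1.84 × (74.3 − 40.7) = 1007.7 kJ/s
Energy balance on cold side (adiabatic exchanger): Q = ṁ_c·Cp_c·(T_c,out − T_c,in)
ṁ_c = 1007.7 / [2.30 × (28.9 − 2.03)] = 16.306 kg/s

ṁ_c = 16.3 kg/s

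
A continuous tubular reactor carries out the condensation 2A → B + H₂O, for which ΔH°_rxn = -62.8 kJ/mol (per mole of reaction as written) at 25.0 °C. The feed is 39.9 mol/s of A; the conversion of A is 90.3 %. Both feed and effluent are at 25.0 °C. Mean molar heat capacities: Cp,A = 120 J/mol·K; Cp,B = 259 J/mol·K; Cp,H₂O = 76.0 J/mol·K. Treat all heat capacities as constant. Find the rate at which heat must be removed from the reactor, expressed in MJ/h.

Extent of reaction ξ = 0.903 × 39.9 / 2 = 18.015 mol/s
Reaction term: ξ·ΔH°_rxn = 18.015 × -62.8 = -1131.3 kJ/s
Q = ΔH = -1131.3 kJ/s = -1131.3 kW
Heat removed = 4072.8 MJ/h

Q_out = 4070 MJ/h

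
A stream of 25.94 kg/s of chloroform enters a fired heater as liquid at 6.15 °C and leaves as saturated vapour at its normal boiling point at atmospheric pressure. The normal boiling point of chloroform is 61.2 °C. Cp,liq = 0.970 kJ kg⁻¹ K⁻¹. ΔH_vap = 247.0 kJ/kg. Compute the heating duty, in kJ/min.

liquid 6.15→61.2 °C: 53.399 kJ/kg
vaporisation at 61.2 °C: 247 kJ/kg
Δh = 53.399 + 247 = 300.4 kJ/kg
Q = ṁ·Δh = 25.94 kg/s × 300.4 kJ/kg = 7792.3 kJ/s
|Q| = 7792.3 kW = 467540 kJ/min

Q = 468000 kJ/min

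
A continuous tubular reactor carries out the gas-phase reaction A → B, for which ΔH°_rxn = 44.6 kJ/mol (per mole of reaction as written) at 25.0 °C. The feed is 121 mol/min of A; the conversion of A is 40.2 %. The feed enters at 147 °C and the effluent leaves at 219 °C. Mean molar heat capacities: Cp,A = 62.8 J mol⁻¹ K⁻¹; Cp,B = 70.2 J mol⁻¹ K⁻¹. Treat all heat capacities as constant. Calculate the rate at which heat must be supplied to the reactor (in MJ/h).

Q_in = 167 MJ/h

Extent of reaction ξ = 0.402 × 121 = 48.642 mol/min
Reaction term: ξ·ΔH°_rxn = 48.642 × 44.6 = 2169.4 kJ/min
Sensible, feed 147→25 °C: -927.05 kJ/min
Outlet flows (mol/min): A 72.358, B 48.642
Sensible, products 25→219 °C: 1544 kJ/min
Q = ΔH = 2786.4 kJ/min = 46.44 kW
Heat supplied = 167.18 MJ/h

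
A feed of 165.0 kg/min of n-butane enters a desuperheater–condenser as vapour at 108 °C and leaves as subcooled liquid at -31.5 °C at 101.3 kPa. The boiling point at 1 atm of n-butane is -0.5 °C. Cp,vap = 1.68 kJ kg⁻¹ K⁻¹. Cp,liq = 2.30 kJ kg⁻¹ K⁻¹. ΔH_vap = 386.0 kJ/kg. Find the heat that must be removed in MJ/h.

Q_c = 6330 MJ/h

vapour 108→-0.5 °C: -182.28 kJ/kg
condensation at -0.5 °C: -386 kJ/kg
liquid -0.5→-31.5 °C: -71.3 kJ/kg
Δh = -182.28 + -386 + -71.3 = -639.58 kJ/kg
Q = ṁ·Δh = 165.0 kg/min × -639.58 kJ/kg = -105530 kJ/min
|Q| = 1758.8 kW = 6331.8 MJ/h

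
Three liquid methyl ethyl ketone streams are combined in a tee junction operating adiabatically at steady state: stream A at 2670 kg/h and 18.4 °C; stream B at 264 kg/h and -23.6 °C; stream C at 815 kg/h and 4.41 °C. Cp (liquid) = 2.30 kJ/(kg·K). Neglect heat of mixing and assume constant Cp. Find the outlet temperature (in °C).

Energy balance with Q = 0: Σ ṁᵢCp,ᵢ(T_out − Tᵢ) = 0
T_out = Σ ṁᵢCp,ᵢTᵢ / Σ ṁᵢCp,ᵢ
      = 106930 / 8622.7 = 12.401 °C

T_out = 12.4 °C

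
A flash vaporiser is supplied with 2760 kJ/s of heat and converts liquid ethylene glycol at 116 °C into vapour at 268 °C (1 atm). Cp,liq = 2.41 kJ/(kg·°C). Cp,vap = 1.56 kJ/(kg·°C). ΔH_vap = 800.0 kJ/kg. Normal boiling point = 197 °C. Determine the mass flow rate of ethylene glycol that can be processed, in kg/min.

Δh = 2.41×(197−116) + 800.0 + 1.56×(268−197) = 1106 kJ/kg
Q = 2760 kJ/s = 2760 kJ/s = 165600 kJ/min
ṁ = Q/Δh = 165600 / 1106 = 149.73 kg/min

ṁ = 150 kg/min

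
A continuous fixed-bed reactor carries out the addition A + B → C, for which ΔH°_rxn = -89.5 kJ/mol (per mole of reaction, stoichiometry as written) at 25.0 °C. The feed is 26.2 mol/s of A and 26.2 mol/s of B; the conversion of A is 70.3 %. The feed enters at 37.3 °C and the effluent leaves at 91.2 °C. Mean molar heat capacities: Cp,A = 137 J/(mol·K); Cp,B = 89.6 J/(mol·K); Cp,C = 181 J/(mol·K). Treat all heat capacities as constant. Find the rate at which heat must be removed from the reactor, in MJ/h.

Extent of reaction ξ = 0.703 × 26.2 = 18.419 mol/s
Reaction term: ξ·ΔH°_rxn = 18.419 × -89.5 = -1648.5 kJ/s
Sensible, feed 37.3→25 °C: -73.024 kJ/s
Outlet flows (mol/s): A 7.7814, B 7.7814, C 18.419
Sensible, products 25→91.2 °C: 337.42 kJ/s
Q = ΔH = -1384.1 kJ/s = -1384.1 kW
Heat removed = 4982.6 MJ/h

Q_out = 4980 MJ/h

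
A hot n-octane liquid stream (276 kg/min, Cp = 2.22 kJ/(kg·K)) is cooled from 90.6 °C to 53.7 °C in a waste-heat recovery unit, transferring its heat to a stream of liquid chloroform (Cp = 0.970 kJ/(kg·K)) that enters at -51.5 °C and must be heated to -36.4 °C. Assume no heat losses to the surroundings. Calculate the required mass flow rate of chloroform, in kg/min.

ṁ_c = 1540 kg/min

Heat released by hot stream: Q = 276 × 2.22 × (90.6 − 53.7) = 22609 kJ/min
Energy balance on cold side (adiabatic exchanger): Q = ṁ_c·Cp_c·(T_c,out − T_c,in)
ṁ_c = 22609 / [0.970 × (-36.4 − -51.5)] = 1543.6 kg/min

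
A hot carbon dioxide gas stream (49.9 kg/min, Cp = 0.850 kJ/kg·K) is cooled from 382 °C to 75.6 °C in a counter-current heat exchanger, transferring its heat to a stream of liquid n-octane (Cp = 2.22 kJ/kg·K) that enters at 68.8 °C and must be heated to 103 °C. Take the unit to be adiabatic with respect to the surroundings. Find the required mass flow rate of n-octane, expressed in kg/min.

Heat released by hot stream: Q = 49.9 × 0.850 × (382 − 75.6) = 12996 kJ/min
Energy balance on cold side (adiabatic exchanger): Q = ṁ_c·Cp_c·(T_c,out − T_c,in)
ṁ_c = 12996 / [2.22 × (103 − 68.8)] = 171.17 kg/min

ṁ_c = 171 kg/min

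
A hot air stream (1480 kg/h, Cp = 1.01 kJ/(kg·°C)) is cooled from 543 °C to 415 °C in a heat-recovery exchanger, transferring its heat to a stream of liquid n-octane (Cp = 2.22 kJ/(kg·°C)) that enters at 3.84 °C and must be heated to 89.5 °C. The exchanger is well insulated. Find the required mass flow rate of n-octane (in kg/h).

Heat released by hot stream: Q = 1480 × 1.01 × (543 − 415) = 191330 kJ/h
Energy balance on cold side (adiabatic exchanger): Q = ṁ_c·Cp_c·(T_c,out − T_c,in)
ṁ_c = 191330 / [2.22 × (89.5 − 3.84)] = 1006.1 kg/h

ṁ_c = 1010 kg/h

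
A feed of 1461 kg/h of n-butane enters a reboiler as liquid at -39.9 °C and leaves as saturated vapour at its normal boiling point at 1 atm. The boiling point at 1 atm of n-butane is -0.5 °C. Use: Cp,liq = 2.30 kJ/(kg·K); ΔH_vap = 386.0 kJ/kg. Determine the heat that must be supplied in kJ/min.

liquid -39.9→-0.5 °C: 90.62 kJ/kg
vaporisation at -0.5 °C: 386 kJ/kg
Δh = 90.62 + 386 = 476.62 kJ/kg
Q = ṁ·Δh = 1461 kg/h × 476.62 kJ/kg = 696340 kJ/h
|Q| = 193.43 kW = 11606 kJ/min

Q = 11600 kJ/min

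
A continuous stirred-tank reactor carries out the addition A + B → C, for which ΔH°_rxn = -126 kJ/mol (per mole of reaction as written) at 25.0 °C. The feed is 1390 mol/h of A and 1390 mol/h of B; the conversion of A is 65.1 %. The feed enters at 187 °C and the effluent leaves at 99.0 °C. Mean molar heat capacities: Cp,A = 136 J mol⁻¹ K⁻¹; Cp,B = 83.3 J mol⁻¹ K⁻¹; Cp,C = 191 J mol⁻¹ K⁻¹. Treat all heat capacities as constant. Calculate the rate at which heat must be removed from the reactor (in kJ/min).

Extent of reaction ξ = 0.651 × 1390 = 904.89 mol/h
Reaction term: ξ·ΔH°_rxn = 904.89 × -126 = -114020 kJ/h
Sensible, feed 187→25 °C: -49382 kJ/h
Outlet flows (mol/h): A 485.11, B 485.11, C 904.89
Sensible, products 25→99.0 °C: 20662 kJ/h
Q = ΔH = -142740 kJ/h = -39.649 kW
Heat removed = 2378.9 kJ/min

Q_out = 2380 kJ/min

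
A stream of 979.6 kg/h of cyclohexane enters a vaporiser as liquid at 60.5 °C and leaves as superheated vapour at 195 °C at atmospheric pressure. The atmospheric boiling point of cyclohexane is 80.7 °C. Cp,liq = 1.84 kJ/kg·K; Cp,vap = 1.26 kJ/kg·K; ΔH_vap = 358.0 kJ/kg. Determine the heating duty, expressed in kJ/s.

Q = 147 kJ/s

liquid 60.5→80.7 °C: 37.168 kJ/kg
vaporisation at 80.7 °C: 358 kJ/kg
vapour 80.7→195 °C: 144.02 kJ/kg
Δh = 37.168 + 358 + 144.02 = 539.19 kJ/kg
Q = ṁ·Δh = 979.6 kg/h × 539.19 kJ/kg = 528190 kJ/h
|Q| = 146.72 kW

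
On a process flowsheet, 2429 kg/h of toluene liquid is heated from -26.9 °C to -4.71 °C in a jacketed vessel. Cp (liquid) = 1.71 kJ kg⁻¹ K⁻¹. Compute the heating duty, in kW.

Q = ṁ·Cp·ΔT = 2429 × 1.71 × (-4.71 − -26.9) = 92168 kJ/h
Converting: 92168 / 3600 s = 25.602 kW

Q = 25.6 kW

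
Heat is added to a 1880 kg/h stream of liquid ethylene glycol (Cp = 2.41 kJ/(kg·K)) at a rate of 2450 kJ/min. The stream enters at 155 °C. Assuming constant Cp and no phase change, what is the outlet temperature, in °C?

Q = 2450 kJ/min = 147000 kJ/h
ΔT = Q/(ṁ·Cp) = 147000/(1880×2.41) = 32.445 K
T_out = 155 + 32.445 = 187.44 °C

T_out = 187 °C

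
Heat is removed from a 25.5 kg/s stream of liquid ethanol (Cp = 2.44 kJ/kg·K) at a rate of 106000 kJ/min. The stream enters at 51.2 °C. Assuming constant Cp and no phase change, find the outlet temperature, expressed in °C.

Q = 106000 kJ/min = 1766.7 kJ/s
ΔT = Q/(ṁ·Cp) = 1766.7/(25.5×2.44) = 28.394 K
T_out = 51.2 − 28.394 = 22.806 °C

T_out = 22.8 °C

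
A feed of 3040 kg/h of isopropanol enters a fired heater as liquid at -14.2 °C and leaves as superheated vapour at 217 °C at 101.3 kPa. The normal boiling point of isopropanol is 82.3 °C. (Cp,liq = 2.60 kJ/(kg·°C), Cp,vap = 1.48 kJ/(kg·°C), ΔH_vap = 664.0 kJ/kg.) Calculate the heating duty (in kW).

liquid -14.2→82.3 °C: 250.9 kJ/kg
vaporisation at 82.3 °C: 664 kJ/kg
vapour 82.3→217 °C: 199.36 kJ/kg
Δh = 250.9 + 664 + 199.36 = 1114.3 kJ/kg
Q = ṁ·Δh = 3040 kg/h × 1114.3 kJ/kg = 3.3873e+06 kJ/h
|Q| = 940.93 kW

Q = 941 kW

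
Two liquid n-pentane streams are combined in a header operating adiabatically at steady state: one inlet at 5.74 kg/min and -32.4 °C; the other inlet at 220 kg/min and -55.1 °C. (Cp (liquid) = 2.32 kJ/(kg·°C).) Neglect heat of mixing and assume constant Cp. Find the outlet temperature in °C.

No heat crosses the boundary, so H_out = H_in.
T_out = Σ ṁᵢCp,ᵢTᵢ / Σ ṁᵢCp,ᵢ
      = -28555 / 523.72 = -54.523 °C

T_out = -54.5 °C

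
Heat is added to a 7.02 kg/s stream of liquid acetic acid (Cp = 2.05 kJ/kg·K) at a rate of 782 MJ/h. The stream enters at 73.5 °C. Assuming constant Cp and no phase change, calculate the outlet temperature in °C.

T_out = 88.6 °C

Q = 782 MJ/h = 217.22 kJ/s
ΔT = Q/(ṁ·Cp) = 217.22/(7.02×2.05) = 15.094 K
T_out = 73.5 + 15.094 = 88.594 °C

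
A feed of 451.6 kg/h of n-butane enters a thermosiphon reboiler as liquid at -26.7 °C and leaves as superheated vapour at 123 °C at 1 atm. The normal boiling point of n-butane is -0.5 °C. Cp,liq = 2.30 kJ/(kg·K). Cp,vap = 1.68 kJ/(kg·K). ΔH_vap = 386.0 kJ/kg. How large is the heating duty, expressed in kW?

Q = 82.0 kW

liquid -26.7→-0.5 °C: 60.26 kJ/kg
vaporisation at -0.5 °C: 386 kJ/kg
vapour -0.5→123 °C: 207.48 kJ/kg
Δh = 60.26 + 386 + 207.48 = 653.74 kJ/kg
Q = ṁ·Δh = 451.6 kg/h × 653.74 kJ/kg = 295230 kJ/h
|Q| = 82.008 kW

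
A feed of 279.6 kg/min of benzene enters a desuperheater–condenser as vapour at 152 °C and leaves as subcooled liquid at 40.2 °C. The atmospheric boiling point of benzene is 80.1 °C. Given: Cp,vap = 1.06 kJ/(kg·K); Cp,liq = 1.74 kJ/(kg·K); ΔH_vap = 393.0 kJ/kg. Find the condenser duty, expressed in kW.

vapour 152→80.1 °C: -76.214 kJ/kg
condensation at 80.1 °C: -393 kJ/kg
liquid 80.1→40.2 °C: -69.426 kJ/kg
Δh = -76.214 + -393 + -69.426 = -538.64 kJ/kg
Q = ṁ·Δh = 279.6 kg/min × -538.64 kJ/kg = -150600 kJ/min
|Q| = 2510.1 kW

Q_c = 2510 kW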